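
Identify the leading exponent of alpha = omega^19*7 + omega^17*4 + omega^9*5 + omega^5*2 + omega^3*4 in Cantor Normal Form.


CNF: omega^19*7 + omega^17*4 + omega^9*5 + omega^5*2 + omega^3*4
The leading term is omega^19*7, which has exponent 19.

19


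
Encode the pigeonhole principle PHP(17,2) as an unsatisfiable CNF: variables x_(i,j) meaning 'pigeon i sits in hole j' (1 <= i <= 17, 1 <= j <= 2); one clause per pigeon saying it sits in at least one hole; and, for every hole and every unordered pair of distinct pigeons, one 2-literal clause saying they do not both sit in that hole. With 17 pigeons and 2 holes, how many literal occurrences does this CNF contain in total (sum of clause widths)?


PHP(17,2): 17 pigeons, 2 holes, 17*2 = 34 variables.
- pigeon clauses: one per pigeon -> 17 clauses of width 2 -> 34 literals
- hole clauses: 2 holes * C(17,2) = 2 * 136 -> 272 clauses of width 2 -> 544 literals
Total literal occurrences = 34 + 544 = 578

578


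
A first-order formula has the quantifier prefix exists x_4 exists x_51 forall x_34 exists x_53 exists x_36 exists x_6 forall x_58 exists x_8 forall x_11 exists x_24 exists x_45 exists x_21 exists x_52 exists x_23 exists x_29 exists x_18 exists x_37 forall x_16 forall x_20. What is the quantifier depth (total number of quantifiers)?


Quantifier prefix has 19 quantifier symbols.
Quantifier depth = 19

19


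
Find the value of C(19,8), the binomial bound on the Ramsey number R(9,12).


R(9,12) <= C(9+12-2, 9-1) = C(19, 8)
C(19, 8) = 19! / (8! * 11!)
= 75582

75582


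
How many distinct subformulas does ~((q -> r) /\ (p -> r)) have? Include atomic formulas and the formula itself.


Formula: ~((q -> r) /\ (p -> r))
Subformulas found:
  1. q
  2. r
  3. p
  4. (q -> r)
  5. (p -> r)
  6. ((q -> r) /\ (p -> r))
  7. ~((q -> r) /\ (p -> r))
Total distinct subformulas = 7

7


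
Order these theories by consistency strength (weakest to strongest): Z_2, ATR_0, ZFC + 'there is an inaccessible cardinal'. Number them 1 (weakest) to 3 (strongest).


Ordering by consistency strength:
1. ATR_0
2. Z_2
3. ZFC + 'there is an inaccessible cardinal'


Z_2=2, ATR_0=1, ZFC + 'there is an inaccessible cardinal'=3


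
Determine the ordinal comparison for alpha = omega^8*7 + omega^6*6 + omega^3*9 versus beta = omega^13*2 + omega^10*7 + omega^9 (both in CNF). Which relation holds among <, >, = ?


Compare term by term from highest exponent:
alpha = omega^8*7 + omega^6*6 + omega^3*9
beta = omega^13*2 + omega^10*7 + omega^9
Term 1: alpha has omega^8*7, beta has omega^13*2
Term 2: alpha has omega^6*6, beta has omega^10*7
Term 3: alpha has omega^3*9, beta has omega^9*1
Result: alpha < beta

alpha < beta


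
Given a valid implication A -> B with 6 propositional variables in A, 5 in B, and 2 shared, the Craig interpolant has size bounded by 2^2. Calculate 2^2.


Shared atoms = 2
Craig interpolant size bound = 2^2
= 4

4


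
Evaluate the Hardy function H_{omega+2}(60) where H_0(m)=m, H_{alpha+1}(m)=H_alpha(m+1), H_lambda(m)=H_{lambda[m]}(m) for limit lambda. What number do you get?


H_{omega+2}(60):
Unwind the 2 successor steps: H_{omega+2}(60) = H_omega(60+2) = H_omega(62).
H_omega(m) = H_m(m) = m + m = 2m.
Result = 2 * 62 = 124

124


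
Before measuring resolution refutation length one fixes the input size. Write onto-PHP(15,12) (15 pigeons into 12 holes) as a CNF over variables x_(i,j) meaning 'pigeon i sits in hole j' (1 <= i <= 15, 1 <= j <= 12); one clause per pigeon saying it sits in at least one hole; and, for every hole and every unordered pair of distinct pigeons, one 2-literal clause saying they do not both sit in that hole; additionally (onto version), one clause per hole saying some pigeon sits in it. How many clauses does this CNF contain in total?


onto-PHP(15,12): 15 pigeons, 12 holes, 15*12 = 180 variables.
- pigeon clauses: one per pigeon -> 15 clauses
- hole clauses: 12 holes * C(15,2) = 12 * 105 -> 1260 clauses
- onto clauses: one per hole -> 12 clauses
Total clauses = 15 + 1260 + 12 = 1287

1287


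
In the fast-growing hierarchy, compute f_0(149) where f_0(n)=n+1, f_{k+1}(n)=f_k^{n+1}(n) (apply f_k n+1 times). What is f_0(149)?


f_0(149) = 149 + 1 = 150

150


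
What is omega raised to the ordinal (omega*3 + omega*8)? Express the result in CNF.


omega^(omega*3 + omega*8):
Both terms of the exponent have the same exponent 1, so they merge: omega*3 + omega*8 = omega*(3+8) = omega*11.
omega raised to a CNF ordinal is a single CNF term: Result = omega^(omega*11)

omega^(omega*11)


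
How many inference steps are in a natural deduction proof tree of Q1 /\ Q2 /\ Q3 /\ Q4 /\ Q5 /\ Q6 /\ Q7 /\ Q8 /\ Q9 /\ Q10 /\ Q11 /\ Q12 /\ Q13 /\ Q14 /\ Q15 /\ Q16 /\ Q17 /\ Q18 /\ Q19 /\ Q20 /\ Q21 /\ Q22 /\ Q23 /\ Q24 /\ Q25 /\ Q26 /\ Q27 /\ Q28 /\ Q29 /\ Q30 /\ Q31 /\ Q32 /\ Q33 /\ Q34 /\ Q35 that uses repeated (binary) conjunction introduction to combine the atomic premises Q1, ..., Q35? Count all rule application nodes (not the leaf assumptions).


The target conjunction has 35 conjuncts, i.e. 34 binary /\ connectives.
Each conjunction-intro joins two pieces, so 35 atoms require 35-1 = 34 applications.
Total inference nodes = 34

34


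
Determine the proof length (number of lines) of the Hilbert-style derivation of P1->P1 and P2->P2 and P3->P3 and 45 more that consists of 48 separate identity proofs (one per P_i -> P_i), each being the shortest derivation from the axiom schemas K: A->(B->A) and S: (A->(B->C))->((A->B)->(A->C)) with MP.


The shortest proof of A->A from K and S in the Hilbert calculus has exactly 5 lines:
(1) K instance A->((A->A)->A), (2) S instance, (3) MP on 1,2, (4) K instance A->(A->A), (5) MP on 3,4.
For 48 independent identities: 48 * 5 = 240 lines total.

240


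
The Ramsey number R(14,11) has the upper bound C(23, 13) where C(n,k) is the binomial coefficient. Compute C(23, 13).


R(14,11) <= C(14+11-2, 14-1) = C(23, 13)
C(23, 13) = 23! / (13! * 10!)
= 1144066

1144066


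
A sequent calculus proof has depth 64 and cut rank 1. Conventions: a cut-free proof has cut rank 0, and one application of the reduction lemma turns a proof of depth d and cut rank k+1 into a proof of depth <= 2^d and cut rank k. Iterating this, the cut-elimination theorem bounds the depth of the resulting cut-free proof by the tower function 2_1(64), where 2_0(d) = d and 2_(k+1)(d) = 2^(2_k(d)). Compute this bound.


Each rank reduction sends depth d to at most 2^d; cut rank r needs r reductions.
2_0(64) = 64
2_1(64) = 2^64 = 18446744073709551616
Cut-free depth bound = 18446744073709551616

18446744073709551616


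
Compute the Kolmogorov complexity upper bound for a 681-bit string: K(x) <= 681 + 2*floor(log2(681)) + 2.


floor(log2(681)) = 9
2 * 9 = 18
K(x) <= 681 + 18 + 2 = 701

701


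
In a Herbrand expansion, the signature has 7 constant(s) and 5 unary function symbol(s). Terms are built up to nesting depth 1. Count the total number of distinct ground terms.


Herbrand terms by depth:
Depth 0: 7 constants
Depth 1: 35 new terms (running total: 42)
Total distinct ground terms = 42

42


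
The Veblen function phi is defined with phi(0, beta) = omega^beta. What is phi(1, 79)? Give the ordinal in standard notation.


phi(1, 79):
phi(1, beta) = epsilon_beta (the beta-th epsilon number).
phi(1, 79) = epsilon_79

epsilon_79


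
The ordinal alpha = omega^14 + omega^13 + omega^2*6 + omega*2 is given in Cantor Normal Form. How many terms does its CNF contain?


CNF: omega^14 + omega^13 + omega^2*6 + omega*2
Count the summands separated by '+':
  term 1: omega^14
  term 2: omega^13
  term 3: omega^2*6
  term 4: omega*2
Total terms = 4

4


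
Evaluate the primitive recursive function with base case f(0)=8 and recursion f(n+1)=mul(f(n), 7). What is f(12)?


f(0) = 8
f(1) = mul(f(0), 7) = mul(8, 7) = 56
f(2) = mul(f(1), 7) = mul(56, 7) = 392
f(3) = mul(f(2), 7) = mul(392, 7) = 2744
f(4) = mul(f(3), 7) = mul(2744, 7) = 19208
f(5) = mul(f(4), 7) = mul(19208, 7) = 134456
f(6) = mul(f(5), 7) = mul(134456, 7) = 941192
f(7) = mul(f(6), 7) = mul(941192, 7) = 6588344
f(8) = mul(f(7), 7) = mul(6588344, 7) = 46118408
f(9) = mul(f(8), 7) = mul(46118408, 7) = 322828856
f(10) = mul(f(9), 7) = mul(322828856, 7) = 2259801992
f(11) = mul(f(10), 7) = mul(2259801992, 7) = 15818613944
f(12) = mul(f(11), 7) = mul(15818613944, 7) = 110730297608


110730297608


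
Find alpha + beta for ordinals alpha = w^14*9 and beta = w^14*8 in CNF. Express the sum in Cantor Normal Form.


Ordinal addition w^14*9 + w^14*8:
Both terms have the same exponent 14.
w^e*c + w^e*d = w^e*(c+d).
Result = w^14*(9+8) = w^14*17

w^14*17


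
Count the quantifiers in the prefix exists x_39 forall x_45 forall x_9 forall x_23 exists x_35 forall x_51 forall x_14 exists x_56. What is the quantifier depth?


Quantifier prefix has 8 quantifier symbols.
Quantifier depth = 8

8


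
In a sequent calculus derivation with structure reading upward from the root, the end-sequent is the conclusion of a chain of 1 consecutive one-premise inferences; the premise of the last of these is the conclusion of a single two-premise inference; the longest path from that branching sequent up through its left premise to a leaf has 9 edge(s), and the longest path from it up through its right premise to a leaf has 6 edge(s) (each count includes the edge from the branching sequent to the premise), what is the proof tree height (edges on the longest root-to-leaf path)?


Longest path through the left premise: 9 edges (measured from the branching sequent)
Longest path through the right premise: 6 edges
Height of the subtree rooted at the branching sequent: max(9, 6) = 9
The branching sequent sits 1 edges above the root (the chain of one-premise inferences), so height = 9 + 1 = 10

10


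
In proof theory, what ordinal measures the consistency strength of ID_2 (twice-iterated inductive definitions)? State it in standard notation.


The proof-theoretic ordinal of ID_2 (twice-iterated inductive definitions) is a standard result in ordinal analysis.
This ordinal is the supremum of order types of primitive recursive well-orderings
that the theory can prove to be well-ordered.
For ID_2 (twice-iterated inductive definitions), the proof-theoretic ordinal is psi_0(epsilon_{Omega_2+1}).

psi_0(epsilon_{Omega_2+1})


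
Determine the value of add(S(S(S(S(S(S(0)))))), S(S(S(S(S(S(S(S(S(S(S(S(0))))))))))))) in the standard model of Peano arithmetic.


add(S^6(0), S^12(0)):
S^6(0) = 6
S^12(0) = 12
6 + 12 = 18

18


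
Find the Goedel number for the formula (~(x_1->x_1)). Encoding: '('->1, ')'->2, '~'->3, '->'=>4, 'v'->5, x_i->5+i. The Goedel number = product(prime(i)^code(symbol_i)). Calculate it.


Formula: (~(x_1->x_1))
Symbol codes: [1, 3, 1, 6, 4, 6, 2, 2]
Primes: [2, 3, 5, 7, 11, 13, 17, 19]
p_1^1 = 2^1 = 2
p_2^3 = 3^3 = 27
p_3^1 = 5^1 = 5
p_4^6 = 7^6 = 117649
p_5^4 = 11^4 = 14641
p_6^6 = 13^6 = 4826809
p_7^2 = 17^2 = 289
p_8^2 = 19^2 = 361
Product = 234200546084704971001230

234200546084704971001230


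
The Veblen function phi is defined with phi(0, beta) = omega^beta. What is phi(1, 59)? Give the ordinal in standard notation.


phi(1, 59):
phi(1, beta) = epsilon_beta (the beta-th epsilon number).
phi(1, 59) = epsilon_59

epsilon_59


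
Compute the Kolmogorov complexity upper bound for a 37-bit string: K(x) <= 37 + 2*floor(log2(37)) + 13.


floor(log2(37)) = 5
2 * 5 = 10
K(x) <= 37 + 10 + 13 = 60

60


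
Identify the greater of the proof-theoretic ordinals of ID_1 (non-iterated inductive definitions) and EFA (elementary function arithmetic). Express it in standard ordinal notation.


Proof-theoretic ordinal of ID_1 (non-iterated inductive definitions): psi_0(epsilon_{Omega+1})
Proof-theoretic ordinal of EFA (elementary function arithmetic): omega^3
Comparing: omega^3 < psi_0(epsilon_{Omega+1}).
The larger ordinal is psi_0(epsilon_{Omega+1}) (from ID_1 (non-iterated inductive definitions)).

psi_0(epsilon_{Omega+1})


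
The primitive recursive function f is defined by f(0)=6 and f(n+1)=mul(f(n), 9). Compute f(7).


f(0) = 6
f(1) = mul(f(0), 9) = mul(6, 9) = 54
f(2) = mul(f(1), 9) = mul(54, 9) = 486
f(3) = mul(f(2), 9) = mul(486, 9) = 4374
f(4) = mul(f(3), 9) = mul(4374, 9) = 39366
f(5) = mul(f(4), 9) = mul(39366, 9) = 354294
f(6) = mul(f(5), 9) = mul(354294, 9) = 3188646
f(7) = mul(f(6), 9) = mul(3188646, 9) = 28697814


28697814


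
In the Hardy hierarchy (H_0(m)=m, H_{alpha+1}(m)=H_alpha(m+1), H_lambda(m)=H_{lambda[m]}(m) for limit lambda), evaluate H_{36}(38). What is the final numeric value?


H_36(38):
For finite ordinals k, H_k(n) = n + k (each successor step adds 1).
H_36(38) = 38 + 36 = 74

74


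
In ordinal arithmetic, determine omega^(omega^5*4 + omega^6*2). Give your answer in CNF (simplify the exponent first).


omega^(omega^5*4 + omega^6*2):
In ordinal addition a term is absorbed by a following term of strictly larger exponent: 5 < 6, so omega^5*4 + omega^6*2 = omega^6*2.
omega raised to a CNF ordinal is a single CNF term: Result = omega^(omega^6*2)

omega^(omega^6*2)


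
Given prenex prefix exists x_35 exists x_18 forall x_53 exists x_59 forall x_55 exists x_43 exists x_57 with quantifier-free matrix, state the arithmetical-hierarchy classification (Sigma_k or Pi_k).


Leading quantifier is exists, so the class is Sigma.
Number of quantifier blocks = alternations + 1 = 4 + 1 = 5.
Classification: Sigma_5

Sigma_5


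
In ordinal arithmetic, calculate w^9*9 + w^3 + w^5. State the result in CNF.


Ordinal addition (w^9*9 + w^3) + w^5:
alpha's leading term has exponent 9 > beta's exponent 5, so it survives.
alpha's tail term has exponent 3 < beta's exponent 5, so it is absorbed by beta.
In ordinal addition, any term followed by a strictly larger-exponent term is absorbed.
Result = w^9*9 + w^5

w^9*9 + w^5


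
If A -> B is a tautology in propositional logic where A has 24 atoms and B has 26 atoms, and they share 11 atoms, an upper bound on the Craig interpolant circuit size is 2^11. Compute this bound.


Shared atoms = 11
Craig interpolant size bound = 2^11
= 2048

2048


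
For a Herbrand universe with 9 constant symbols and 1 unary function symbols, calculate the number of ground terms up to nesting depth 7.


Herbrand terms by depth:
Depth 0: 9 constants
Depth 1: 9 new terms (running total: 18)
Depth 2: 9 new terms (running total: 27)
Depth 3: 9 new terms (running total: 36)
Depth 4: 9 new terms (running total: 45)
Depth 5: 9 new terms (running total: 54)
Depth 6: 9 new terms (running total: 63)
Depth 7: 9 new terms (running total: 72)
Total distinct ground terms = 72

72


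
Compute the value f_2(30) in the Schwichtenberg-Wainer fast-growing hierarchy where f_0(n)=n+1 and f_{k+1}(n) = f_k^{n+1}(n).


f_2(30) = f_1^31(30)
f_1(m) = 2m + 1.
Iterating: f_1^k(n) = 2^k*(n+1) - 1.
f_2(30) = 2^31*(30+1) - 1 = 2147483648*31 - 1 = 66571993087

66571993087


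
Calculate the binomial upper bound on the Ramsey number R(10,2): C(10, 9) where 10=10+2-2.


R(10,2) <= C(10+2-2, 10-1) = C(10, 9)
C(10, 9) = 10! / (9! * 1!)
= 10

10


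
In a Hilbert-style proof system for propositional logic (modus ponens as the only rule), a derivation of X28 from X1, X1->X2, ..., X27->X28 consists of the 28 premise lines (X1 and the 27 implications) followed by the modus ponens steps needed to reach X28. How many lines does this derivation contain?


We have 28 premise lines: X1 and 27 implications.
Each implication is detached once by MP, giving 27 MP lines.
28 premise lines + 27 MP lines = 55 total lines.

55


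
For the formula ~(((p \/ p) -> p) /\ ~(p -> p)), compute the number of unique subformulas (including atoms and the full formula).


Formula: ~(((p \/ p) -> p) /\ ~(p -> p))
Subformulas found:
  1. p
  2. (p \/ p)
  3. (p -> p)
  4. ~(p -> p)
  5. ((p \/ p) -> p)
  6. (((p \/ p) -> p) /\ ~(p -> p))
  7. ~(((p \/ p) -> p) /\ ~(p -> p))
Total distinct subformulas = 7

7


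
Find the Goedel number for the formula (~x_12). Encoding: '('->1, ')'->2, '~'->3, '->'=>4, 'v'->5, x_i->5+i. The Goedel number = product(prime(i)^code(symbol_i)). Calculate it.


Formula: (~x_12)
Symbol codes: [1, 3, 17, 2]
Primes: [2, 3, 5, 7]
p_1^1 = 2^1 = 2
p_2^3 = 3^3 = 27
p_3^17 = 5^17 = 762939453125
p_4^2 = 7^2 = 49
Product = 2018737792968750

2018737792968750


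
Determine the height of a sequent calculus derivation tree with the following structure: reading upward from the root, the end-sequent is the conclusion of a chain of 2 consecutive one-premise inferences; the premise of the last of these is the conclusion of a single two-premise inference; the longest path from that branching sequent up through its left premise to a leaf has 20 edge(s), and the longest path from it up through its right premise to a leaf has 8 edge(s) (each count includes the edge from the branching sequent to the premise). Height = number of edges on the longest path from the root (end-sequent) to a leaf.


Longest path through the left premise: 20 edges (measured from the branching sequent)
Longest path through the right premise: 8 edges
Height of the subtree rooted at the branching sequent: max(20, 8) = 20
The branching sequent sits 2 edges above the root (the chain of one-premise inferences), so height = 20 + 2 = 22

22


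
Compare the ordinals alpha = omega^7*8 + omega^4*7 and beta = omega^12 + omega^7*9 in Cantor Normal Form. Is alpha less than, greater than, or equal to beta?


Compare term by term from highest exponent:
alpha = omega^7*8 + omega^4*7
beta = omega^12 + omega^7*9
Term 1: alpha has omega^7*8, beta has omega^12*1
Term 2: alpha has omega^4*7, beta has omega^7*9
Result: alpha < beta

alpha < beta


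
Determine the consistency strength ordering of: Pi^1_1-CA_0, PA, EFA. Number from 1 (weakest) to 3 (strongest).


Ordering by consistency strength:
1. EFA
2. PA
3. Pi^1_1-CA_0


Pi^1_1-CA_0=3, PA=2, EFA=1


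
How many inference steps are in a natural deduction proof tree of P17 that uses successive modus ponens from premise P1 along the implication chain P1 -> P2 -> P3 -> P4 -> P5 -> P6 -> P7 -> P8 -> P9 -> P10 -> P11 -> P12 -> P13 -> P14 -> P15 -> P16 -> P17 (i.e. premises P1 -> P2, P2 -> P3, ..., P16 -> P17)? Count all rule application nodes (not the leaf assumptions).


We have a chain: P1 -> P2 -> P3 -> P4 -> P5 -> P6 -> P7 -> P8 -> P9 -> P10 -> P11 -> P12 -> P13 -> P14 -> P15 -> P16 -> P17.
Each modus ponens application produces the next variable.
The chain has 17 propositions, so 17-1 = 16 modus ponens steps.
Total inference nodes = 16

16


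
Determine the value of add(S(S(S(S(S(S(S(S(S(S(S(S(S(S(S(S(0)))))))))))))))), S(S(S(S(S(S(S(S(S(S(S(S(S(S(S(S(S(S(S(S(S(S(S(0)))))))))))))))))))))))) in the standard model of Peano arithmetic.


add(S^16(0), S^23(0)):
S^16(0) = 16
S^23(0) = 23
16 + 23 = 39

39


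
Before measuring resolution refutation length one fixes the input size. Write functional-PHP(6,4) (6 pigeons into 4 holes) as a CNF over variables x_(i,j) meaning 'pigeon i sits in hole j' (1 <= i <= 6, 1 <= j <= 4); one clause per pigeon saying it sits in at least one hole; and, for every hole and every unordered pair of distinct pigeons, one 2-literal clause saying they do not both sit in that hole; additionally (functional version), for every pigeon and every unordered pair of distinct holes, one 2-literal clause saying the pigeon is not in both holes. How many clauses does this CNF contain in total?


functional-PHP(6,4): 6 pigeons, 4 holes, 6*4 = 24 variables.
- pigeon clauses: one per pigeon -> 6 clauses
- hole clauses: 4 holes * C(6,2) = 4 * 15 -> 60 clauses
- functional clauses: 6 pigeons * C(4,2) = 6 * 6 -> 36 clauses
Total clauses = 6 + 60 + 36 = 102

102


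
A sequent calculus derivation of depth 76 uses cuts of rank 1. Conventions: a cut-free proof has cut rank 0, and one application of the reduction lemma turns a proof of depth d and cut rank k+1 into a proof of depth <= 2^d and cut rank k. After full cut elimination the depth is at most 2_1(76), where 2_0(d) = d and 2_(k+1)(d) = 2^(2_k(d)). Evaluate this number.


Each rank reduction sends depth d to at most 2^d; cut rank r needs r reductions.
2_0(76) = 76
2_1(76) = 2^76 = 75557863725914323419136
Cut-free depth bound = 75557863725914323419136

75557863725914323419136


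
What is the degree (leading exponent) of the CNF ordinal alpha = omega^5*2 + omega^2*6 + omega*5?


CNF: omega^5*2 + omega^2*6 + omega*5
The leading term is omega^5*2, which has exponent 5.

5


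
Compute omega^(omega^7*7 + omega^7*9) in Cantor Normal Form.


omega^(omega^7*7 + omega^7*9):
Both terms of the exponent have the same exponent 7, so they merge: omega^7*7 + omega^7*9 = omega^7*(7+9) = omega^7*16.
omega raised to a CNF ordinal is a single CNF term: Result = omega^(omega^7*16)

omega^(omega^7*16)


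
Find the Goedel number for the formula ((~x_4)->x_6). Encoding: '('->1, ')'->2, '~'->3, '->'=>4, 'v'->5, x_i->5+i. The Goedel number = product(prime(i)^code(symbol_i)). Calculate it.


Formula: ((~x_4)->x_6)
Symbol codes: [1, 1, 3, 9, 2, 4, 11, 2]
Primes: [2, 3, 5, 7, 11, 13, 17, 19]
p_1^1 = 2^1 = 2
p_2^1 = 3^1 = 3
p_3^3 = 5^3 = 125
p_4^9 = 7^9 = 40353607
p_5^2 = 11^2 = 121
p_6^4 = 13^4 = 28561
p_7^11 = 17^11 = 34271896307633
p_8^2 = 19^2 = 361
Product = 1294040116614731479753031875853250

1294040116614731479753031875853250


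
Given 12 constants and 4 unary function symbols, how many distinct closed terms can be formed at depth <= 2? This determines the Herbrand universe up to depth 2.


Herbrand terms by depth:
Depth 0: 12 constants
Depth 1: 48 new terms (running total: 60)
Depth 2: 192 new terms (running total: 252)
Total distinct ground terms = 252

252


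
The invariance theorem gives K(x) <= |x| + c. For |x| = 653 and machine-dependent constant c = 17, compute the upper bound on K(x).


K(x) <= |x| + c = 653 + 17 = 670

670


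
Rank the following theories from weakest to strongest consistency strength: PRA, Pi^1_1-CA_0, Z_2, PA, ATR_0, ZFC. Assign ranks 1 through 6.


Ordering by consistency strength:
1. PRA
2. PA
3. ATR_0
4. Pi^1_1-CA_0
5. Z_2
6. ZFC


PRA=1, Pi^1_1-CA_0=4, Z_2=5, PA=2, ATR_0=3, ZFC=6


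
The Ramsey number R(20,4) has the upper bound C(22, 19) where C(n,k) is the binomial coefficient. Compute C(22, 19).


R(20,4) <= C(20+4-2, 20-1) = C(22, 19)
C(22, 19) = 22! / (19! * 3!)
= 1540

1540


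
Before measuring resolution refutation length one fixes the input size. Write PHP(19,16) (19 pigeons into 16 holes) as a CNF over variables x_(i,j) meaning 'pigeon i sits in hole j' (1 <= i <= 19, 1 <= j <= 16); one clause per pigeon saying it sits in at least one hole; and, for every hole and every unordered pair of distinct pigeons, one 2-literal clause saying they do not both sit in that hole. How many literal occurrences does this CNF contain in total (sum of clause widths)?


PHP(19,16): 19 pigeons, 16 holes, 19*16 = 304 variables.
- pigeon clauses: one per pigeon -> 19 clauses of width 16 -> 304 literals
- hole clauses: 16 holes * C(19,2) = 16 * 171 -> 2736 clauses of width 2 -> 5472 literals
Total literal occurrences = 304 + 5472 = 5776

5776


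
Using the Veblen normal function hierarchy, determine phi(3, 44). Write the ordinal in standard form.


phi(3, 44):
phi(3, beta) = eta_beta (the beta-th eta number, fixed point of zeta).
phi(3, 44) = eta_44

eta_44


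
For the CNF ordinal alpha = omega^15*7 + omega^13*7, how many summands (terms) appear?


CNF: omega^15*7 + omega^13*7
Count the summands separated by '+':
  term 1: omega^15*7
  term 2: omega^13*7
Total terms = 2

2


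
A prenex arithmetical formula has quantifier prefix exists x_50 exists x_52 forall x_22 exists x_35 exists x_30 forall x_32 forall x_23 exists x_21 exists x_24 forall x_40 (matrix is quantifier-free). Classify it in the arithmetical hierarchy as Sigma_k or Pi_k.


Leading quantifier is exists, so the class is Sigma.
Number of quantifier blocks = alternations + 1 = 5 + 1 = 6.
Classification: Sigma_6

Sigma_6


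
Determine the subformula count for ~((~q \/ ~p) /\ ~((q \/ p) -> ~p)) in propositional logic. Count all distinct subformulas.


Formula: ~((~q \/ ~p) /\ ~((q \/ p) -> ~p))
Subformulas found:
  1. q
  2. p
  3. ~p
  4. ~q
  5. (q \/ p)
  6. (~q \/ ~p)
  7. ((q \/ p) -> ~p)
  8. ~((q \/ p) -> ~p)
  9. ((~q \/ ~p) /\ ~((q \/ p) -> ~p))
  10. ~((~q \/ ~p) /\ ~((q \/ p) -> ~p))
Total distinct subformulas = 10

10


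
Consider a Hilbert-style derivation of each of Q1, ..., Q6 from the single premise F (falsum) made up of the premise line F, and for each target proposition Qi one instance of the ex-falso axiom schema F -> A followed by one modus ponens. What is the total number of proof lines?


Ex falso, line by line:
- 1 premise line (F)
- 6 targets, each needing 1 axiom instance (F -> Qi) + 1 MP = 2 lines: 2 * 6 = 12
Total = 1 + 12 = 13 lines.

13


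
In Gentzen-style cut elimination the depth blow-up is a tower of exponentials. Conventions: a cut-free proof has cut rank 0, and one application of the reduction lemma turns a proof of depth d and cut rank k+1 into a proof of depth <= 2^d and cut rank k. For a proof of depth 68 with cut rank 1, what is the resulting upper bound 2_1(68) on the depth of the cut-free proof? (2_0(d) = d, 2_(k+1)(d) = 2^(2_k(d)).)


Each rank reduction sends depth d to at most 2^d; cut rank r needs r reductions.
2_0(68) = 68
2_1(68) = 2^68 = 295147905179352825856
Cut-free depth bound = 295147905179352825856

295147905179352825856


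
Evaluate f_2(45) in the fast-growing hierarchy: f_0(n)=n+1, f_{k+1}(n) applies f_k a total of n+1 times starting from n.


f_2(45) = f_1^46(45)
f_1(m) = 2m + 1.
Iterating: f_1^k(n) = 2^k*(n+1) - 1.
f_2(45) = 2^46*(45+1) - 1 = 70368744177664*46 - 1 = 3236962232172543

3236962232172543


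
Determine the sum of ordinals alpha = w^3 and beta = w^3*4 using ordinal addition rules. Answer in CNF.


Ordinal addition w^3 + w^3*4:
Both terms have the same exponent 3.
w^e*c + w^e*d = w^e*(c+d).
Result = w^3*(1+4) = w^3*5

w^3*5


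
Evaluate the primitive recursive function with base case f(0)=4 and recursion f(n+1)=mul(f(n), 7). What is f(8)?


f(0) = 4
f(1) = mul(f(0), 7) = mul(4, 7) = 28
f(2) = mul(f(1), 7) = mul(28, 7) = 196
f(3) = mul(f(2), 7) = mul(196, 7) = 1372
f(4) = mul(f(3), 7) = mul(1372, 7) = 9604
f(5) = mul(f(4), 7) = mul(9604, 7) = 67228
f(6) = mul(f(5), 7) = mul(67228, 7) = 470596
f(7) = mul(f(6), 7) = mul(470596, 7) = 3294172
f(8) = mul(f(7), 7) = mul(3294172, 7) = 23059204


23059204


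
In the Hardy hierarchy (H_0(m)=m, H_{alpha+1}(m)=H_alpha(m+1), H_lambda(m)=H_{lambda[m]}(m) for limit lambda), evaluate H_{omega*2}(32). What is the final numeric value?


H_{omega*2}(32):
For the Hardy hierarchy, H_{omega*k}(n) = 2^k * n.
2^2 = 4.
4 * 32 = 128

128


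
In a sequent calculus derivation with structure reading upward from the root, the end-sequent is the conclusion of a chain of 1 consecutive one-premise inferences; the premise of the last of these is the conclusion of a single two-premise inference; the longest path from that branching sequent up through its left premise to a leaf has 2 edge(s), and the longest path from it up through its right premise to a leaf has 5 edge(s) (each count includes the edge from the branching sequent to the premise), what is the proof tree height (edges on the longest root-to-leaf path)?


Longest path through the left premise: 2 edges (measured from the branching sequent)
Longest path through the right premise: 5 edges
Height of the subtree rooted at the branching sequent: max(2, 5) = 5
The branching sequent sits 1 edges above the root (the chain of one-premise inferences), so height = 5 + 1 = 6

6


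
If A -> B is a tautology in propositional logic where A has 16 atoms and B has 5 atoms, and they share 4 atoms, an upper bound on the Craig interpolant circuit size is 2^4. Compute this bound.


Shared atoms = 4
Craig interpolant size bound = 2^4
= 16

16


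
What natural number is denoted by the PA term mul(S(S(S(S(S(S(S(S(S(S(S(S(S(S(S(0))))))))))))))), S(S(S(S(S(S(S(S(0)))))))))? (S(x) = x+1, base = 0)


mul(S^15(0), S^8(0)):
S^15(0) = 15
S^8(0) = 8
15 * 8 = 120

120


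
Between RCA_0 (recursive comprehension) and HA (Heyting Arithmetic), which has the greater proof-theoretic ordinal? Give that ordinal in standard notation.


Proof-theoretic ordinal of RCA_0 (recursive comprehension): omega^omega
Proof-theoretic ordinal of HA (Heyting Arithmetic): epsilon_0
Comparing: omega^omega < epsilon_0.
The larger ordinal is epsilon_0 (from HA (Heyting Arithmetic)).

epsilon_0


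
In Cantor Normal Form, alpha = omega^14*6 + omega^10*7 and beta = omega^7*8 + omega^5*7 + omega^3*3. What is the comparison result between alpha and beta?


Compare term by term from highest exponent:
alpha = omega^14*6 + omega^10*7
beta = omega^7*8 + omega^5*7 + omega^3*3
Term 1: alpha has omega^14*6, beta has omega^7*8
Term 2: alpha has omega^10*7, beta has omega^5*7
Term 3: alpha has omega^0*0, beta has omega^3*3
Result: alpha > beta

alpha > beta


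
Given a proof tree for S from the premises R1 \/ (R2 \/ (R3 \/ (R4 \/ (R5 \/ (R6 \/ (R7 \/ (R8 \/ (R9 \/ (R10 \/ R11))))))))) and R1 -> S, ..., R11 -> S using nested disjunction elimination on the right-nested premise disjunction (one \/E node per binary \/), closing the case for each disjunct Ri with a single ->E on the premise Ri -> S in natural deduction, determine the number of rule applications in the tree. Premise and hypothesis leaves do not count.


The premise R1 \/ (R2 \/ (R3 \/ (R4 \/ (R5 \/ (R6 \/ (R7 \/ (R8 \/ (R9 \/ (R10 \/ R11))))))))) contains 11 disjuncts, hence 10 binary \/ connectives.
- Each binary \/ is eliminated once: 10 \/E nodes.
- Each of the 11 cases Ri derives S by one ->E with Ri -> S: 11 ->E nodes.
Total = 10 + 11 = 21

21


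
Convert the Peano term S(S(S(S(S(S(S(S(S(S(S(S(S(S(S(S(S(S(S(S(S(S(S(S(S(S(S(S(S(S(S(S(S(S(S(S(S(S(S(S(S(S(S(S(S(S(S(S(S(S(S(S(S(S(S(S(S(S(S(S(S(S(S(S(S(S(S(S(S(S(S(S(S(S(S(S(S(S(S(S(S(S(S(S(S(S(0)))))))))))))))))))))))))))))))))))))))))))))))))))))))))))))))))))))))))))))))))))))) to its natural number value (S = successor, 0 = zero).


Counting successors applied to 0:
86 applications of S to 0 = 86

86


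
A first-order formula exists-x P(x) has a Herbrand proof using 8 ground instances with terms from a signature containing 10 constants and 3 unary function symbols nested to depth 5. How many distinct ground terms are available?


Herbrand terms by depth:
Depth 0: 10 constants
Depth 1: 30 new terms (running total: 40)
Depth 2: 90 new terms (running total: 130)
Depth 3: 270 new terms (running total: 400)
Depth 4: 810 new terms (running total: 1210)
Depth 5: 2430 new terms (running total: 3640)
Total distinct ground terms = 3640

3640


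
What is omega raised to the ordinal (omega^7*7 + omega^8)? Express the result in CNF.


omega^(omega^7*7 + omega^8):
In ordinal addition a term is absorbed by a following term of strictly larger exponent: 7 < 8, so omega^7*7 + omega^8 = omega^8.
omega raised to a CNF ordinal is a single CNF term: Result = omega^(omega^8)

omega^(omega^8)


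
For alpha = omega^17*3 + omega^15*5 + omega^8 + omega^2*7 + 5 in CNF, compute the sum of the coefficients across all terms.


CNF: omega^17*3 + omega^15*5 + omega^8 + omega^2*7 + 5
Coefficients: 3 + 5 + 1 + 7 + 5 = 21

21


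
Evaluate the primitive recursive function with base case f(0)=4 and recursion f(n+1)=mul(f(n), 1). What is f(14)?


f(0) = 4
f(1) = mul(f(0), 1) = mul(4, 1) = 4
f(2) = mul(f(1), 1) = mul(4, 1) = 4
f(3) = mul(f(2), 1) = mul(4, 1) = 4
f(4) = mul(f(3), 1) = mul(4, 1) = 4
f(5) = mul(f(4), 1) = mul(4, 1) = 4
f(6) = mul(f(5), 1) = mul(4, 1) = 4
f(7) = mul(f(6), 1) = mul(4, 1) = 4
f(8) = mul(f(7), 1) = mul(4, 1) = 4
f(9) = mul(f(8), 1) = mul(4, 1) = 4
f(10) = mul(f(9), 1) = mul(4, 1) = 4
f(11) = mul(f(10), 1) = mul(4, 1) = 4
f(12) = mul(f(11), 1) = mul(4, 1) = 4
f(13) = mul(f(12), 1) = mul(4, 1) = 4
f(14) = mul(f(13), 1) = mul(4, 1) = 4


4


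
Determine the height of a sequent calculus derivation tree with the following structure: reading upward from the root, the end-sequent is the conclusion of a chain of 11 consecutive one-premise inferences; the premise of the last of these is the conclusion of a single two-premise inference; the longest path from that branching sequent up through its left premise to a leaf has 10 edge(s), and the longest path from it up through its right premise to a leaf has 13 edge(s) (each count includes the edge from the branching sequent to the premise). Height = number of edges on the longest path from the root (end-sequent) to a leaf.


Longest path through the left premise: 10 edges (measured from the branching sequent)
Longest path through the right premise: 13 edges
Height of the subtree rooted at the branching sequent: max(10, 13) = 13
The branching sequent sits 11 edges above the root (the chain of one-premise inferences), so height = 13 + 11 = 24

24


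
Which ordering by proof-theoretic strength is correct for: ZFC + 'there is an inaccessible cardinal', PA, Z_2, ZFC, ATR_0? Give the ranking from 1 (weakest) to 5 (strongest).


Ordering by consistency strength:
1. PA
2. ATR_0
3. Z_2
4. ZFC
5. ZFC + 'there is an inaccessible cardinal'


ZFC + 'there is an inaccessible cardinal'=5, PA=1, Z_2=3, ZFC=4, ATR_0=2


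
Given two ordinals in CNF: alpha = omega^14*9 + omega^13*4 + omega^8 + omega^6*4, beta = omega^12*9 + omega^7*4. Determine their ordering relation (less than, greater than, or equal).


Compare term by term from highest exponent:
alpha = omega^14*9 + omega^13*4 + omega^8 + omega^6*4
beta = omega^12*9 + omega^7*4
Term 1: alpha has omega^14*9, beta has omega^12*9
Term 2: alpha has omega^13*4, beta has omega^7*4
Term 3: alpha has omega^8*1, beta has omega^0*0
Term 4: alpha has omega^6*4, beta has omega^0*0
Result: alpha > beta

alpha > beta


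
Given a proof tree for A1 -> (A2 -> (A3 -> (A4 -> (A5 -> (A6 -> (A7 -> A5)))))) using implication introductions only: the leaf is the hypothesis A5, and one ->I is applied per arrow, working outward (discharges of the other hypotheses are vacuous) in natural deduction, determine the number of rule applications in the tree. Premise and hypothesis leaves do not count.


The formula has 7 arrows (->); its innermost consequent A5 is one of the antecedents,
so the proof starts from the hypothesis leaf A5 (not a rule application) and closes one arrow per ->I.
Building A1 -> (A2 -> (A3 -> (A4 -> (A5 -> (A6 -> (A7 -> A5)))))) therefore takes 7 nested implication introductions.
Total inference nodes = 7

7


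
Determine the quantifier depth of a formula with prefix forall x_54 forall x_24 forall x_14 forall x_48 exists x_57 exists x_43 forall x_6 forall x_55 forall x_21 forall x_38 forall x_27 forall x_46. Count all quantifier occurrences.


Quantifier prefix has 12 quantifier symbols.
Quantifier depth = 12

12


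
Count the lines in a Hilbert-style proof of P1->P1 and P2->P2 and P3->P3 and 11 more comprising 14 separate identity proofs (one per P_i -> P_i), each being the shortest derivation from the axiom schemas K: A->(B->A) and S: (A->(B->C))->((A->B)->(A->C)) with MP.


The shortest proof of A->A from K and S in the Hilbert calculus has exactly 5 lines:
(1) K instance A->((A->A)->A), (2) S instance, (3) MP on 1,2, (4) K instance A->(A->A), (5) MP on 3,4.
For 14 independent identities: 14 * 5 = 70 lines total.

70


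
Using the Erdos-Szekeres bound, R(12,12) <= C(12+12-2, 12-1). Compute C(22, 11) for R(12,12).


R(12,12) <= C(12+12-2, 12-1) = C(22, 11)
C(22, 11) = 22! / (11! * 11!)
= 705432

705432


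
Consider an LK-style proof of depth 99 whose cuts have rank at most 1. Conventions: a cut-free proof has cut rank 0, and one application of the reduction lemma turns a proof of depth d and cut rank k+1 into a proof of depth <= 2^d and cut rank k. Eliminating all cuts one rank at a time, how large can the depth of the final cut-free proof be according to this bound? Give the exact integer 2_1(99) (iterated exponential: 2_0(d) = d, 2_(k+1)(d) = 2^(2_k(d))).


Each rank reduction sends depth d to at most 2^d; cut rank r needs r reductions.
2_0(99) = 99
2_1(99) = 2^99 = 633825300114114700748351602688
Cut-free depth bound = 633825300114114700748351602688

633825300114114700748351602688


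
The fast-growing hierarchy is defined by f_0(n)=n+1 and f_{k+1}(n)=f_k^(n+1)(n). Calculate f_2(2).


f_2(2) = f_1^3(2)
f_1(m) = 2m + 1.
Iterating: f_1^k(n) = 2^k*(n+1) - 1.
f_2(2) = 2^3*(2+1) - 1 = 8*3 - 1 = 23

23


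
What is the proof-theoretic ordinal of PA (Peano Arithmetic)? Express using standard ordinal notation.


The proof-theoretic ordinal of PA (Peano Arithmetic) is a standard result in ordinal analysis.
This ordinal is the supremum of order types of primitive recursive well-orderings
that the theory can prove to be well-ordered.
For PA (Peano Arithmetic), the proof-theoretic ordinal is epsilon_0.

epsilon_0


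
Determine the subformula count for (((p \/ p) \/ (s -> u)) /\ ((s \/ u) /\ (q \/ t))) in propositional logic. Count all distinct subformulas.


Formula: (((p \/ p) \/ (s -> u)) /\ ((s \/ u) /\ (q \/ t)))
Subformulas found:
  1. q
  2. u
  3. s
  4. t
  5. p
  6. (p \/ p)
  7. (s -> u)
  8. (q \/ t)
  9. (s \/ u)
  10. ((s \/ u) /\ (q \/ t))
  11. ((p \/ p) \/ (s -> u))
  12. (((p \/ p) \/ (s -> u)) /\ ((s \/ u) /\ (q \/ t)))
Total distinct subformulas = 12

12


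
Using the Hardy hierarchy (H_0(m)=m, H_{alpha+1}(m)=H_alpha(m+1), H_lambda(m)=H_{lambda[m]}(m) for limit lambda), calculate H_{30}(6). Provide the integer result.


H_30(6):
For finite ordinals k, H_k(n) = n + k (each successor step adds 1).
H_30(6) = 6 + 30 = 36

36


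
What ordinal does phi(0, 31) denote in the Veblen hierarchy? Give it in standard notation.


phi(0, 31):
phi(0, beta) = omega^beta by definition.
phi(0, 31) = omega^31

omega^31


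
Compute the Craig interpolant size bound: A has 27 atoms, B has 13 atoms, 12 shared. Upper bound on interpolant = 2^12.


Shared atoms = 12
Craig interpolant size bound = 2^12
= 4096

4096


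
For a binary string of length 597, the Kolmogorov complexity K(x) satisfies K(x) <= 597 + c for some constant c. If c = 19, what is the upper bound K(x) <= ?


K(x) <= |x| + c = 597 + 19 = 616

616


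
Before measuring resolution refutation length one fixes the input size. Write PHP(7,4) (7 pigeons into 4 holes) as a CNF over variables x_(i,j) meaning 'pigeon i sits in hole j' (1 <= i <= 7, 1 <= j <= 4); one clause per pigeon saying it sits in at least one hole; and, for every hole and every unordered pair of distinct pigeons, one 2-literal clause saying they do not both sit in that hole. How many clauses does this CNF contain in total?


PHP(7,4): 7 pigeons, 4 holes, 7*4 = 28 variables.
- pigeon clauses: one per pigeon -> 7 clauses
- hole clauses: 4 holes * C(7,2) = 4 * 21 -> 84 clauses
Total clauses = 7 + 84 = 91

91


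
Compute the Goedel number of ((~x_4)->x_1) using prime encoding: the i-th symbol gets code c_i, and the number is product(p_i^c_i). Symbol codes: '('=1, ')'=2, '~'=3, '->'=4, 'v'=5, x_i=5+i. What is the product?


Formula: ((~x_4)->x_1)
Symbol codes: [1, 1, 3, 9, 2, 4, 6, 2]
Primes: [2, 3, 5, 7, 11, 13, 17, 19]
p_1^1 = 2^1 = 2
p_2^1 = 3^1 = 3
p_3^3 = 5^3 = 125
p_4^9 = 7^9 = 40353607
p_5^2 = 11^2 = 121
p_6^4 = 13^4 = 28561
p_7^6 = 17^6 = 24137569
p_8^2 = 19^2 = 361
Product = 911387637356953185956777250

911387637356953185956777250


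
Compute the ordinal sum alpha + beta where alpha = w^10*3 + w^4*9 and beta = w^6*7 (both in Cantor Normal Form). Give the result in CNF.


Ordinal addition (w^10*3 + w^4*9) + w^6*7:
alpha's leading term has exponent 10 > beta's exponent 6, so it survives.
alpha's tail term has exponent 4 < beta's exponent 6, so it is absorbed by beta.
In ordinal addition, any term followed by a strictly larger-exponent term is absorbed.
Result = w^10*3 + w^6*7

w^10*3 + w^6*7


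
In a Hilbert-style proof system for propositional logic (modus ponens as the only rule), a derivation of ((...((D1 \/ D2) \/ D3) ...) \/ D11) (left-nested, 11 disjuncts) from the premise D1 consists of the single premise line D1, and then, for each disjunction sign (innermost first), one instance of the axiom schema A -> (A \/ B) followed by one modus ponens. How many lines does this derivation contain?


Building the left-nested 11-ary disjunction from D1:
- 1 premise line (D1)
- 11 disjuncts means 10 disjunction signs; each needs 1 axiom instance + 1 MP = 2 lines: 2 * 10 = 20
Total = 1 + 20 = 21 lines.

21
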